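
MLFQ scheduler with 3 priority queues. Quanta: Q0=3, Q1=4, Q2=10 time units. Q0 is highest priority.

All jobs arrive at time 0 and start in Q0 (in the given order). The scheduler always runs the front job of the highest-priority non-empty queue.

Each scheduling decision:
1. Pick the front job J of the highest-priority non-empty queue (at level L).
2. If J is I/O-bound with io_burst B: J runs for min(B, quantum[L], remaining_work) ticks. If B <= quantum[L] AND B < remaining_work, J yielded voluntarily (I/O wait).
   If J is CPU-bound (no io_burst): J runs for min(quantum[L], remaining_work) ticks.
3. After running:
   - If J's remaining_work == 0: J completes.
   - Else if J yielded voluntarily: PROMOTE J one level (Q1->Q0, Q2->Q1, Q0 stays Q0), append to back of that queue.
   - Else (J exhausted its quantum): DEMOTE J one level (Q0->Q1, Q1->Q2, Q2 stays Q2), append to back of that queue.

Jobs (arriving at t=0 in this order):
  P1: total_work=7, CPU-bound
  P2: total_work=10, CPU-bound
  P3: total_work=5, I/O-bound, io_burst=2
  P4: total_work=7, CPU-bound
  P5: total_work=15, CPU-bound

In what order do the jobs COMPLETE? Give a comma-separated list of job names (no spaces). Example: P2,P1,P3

t=0-3: P1@Q0 runs 3, rem=4, quantum used, demote→Q1. Q0=[P2,P3,P4,P5] Q1=[P1] Q2=[]
t=3-6: P2@Q0 runs 3, rem=7, quantum used, demote→Q1. Q0=[P3,P4,P5] Q1=[P1,P2] Q2=[]
t=6-8: P3@Q0 runs 2, rem=3, I/O yield, promote→Q0. Q0=[P4,P5,P3] Q1=[P1,P2] Q2=[]
t=8-11: P4@Q0 runs 3, rem=4, quantum used, demote→Q1. Q0=[P5,P3] Q1=[P1,P2,P4] Q2=[]
t=11-14: P5@Q0 runs 3, rem=12, quantum used, demote→Q1. Q0=[P3] Q1=[P1,P2,P4,P5] Q2=[]
t=14-16: P3@Q0 runs 2, rem=1, I/O yield, promote→Q0. Q0=[P3] Q1=[P1,P2,P4,P5] Q2=[]
t=16-17: P3@Q0 runs 1, rem=0, completes. Q0=[] Q1=[P1,P2,P4,P5] Q2=[]
t=17-21: P1@Q1 runs 4, rem=0, completes. Q0=[] Q1=[P2,P4,P5] Q2=[]
t=21-25: P2@Q1 runs 4, rem=3, quantum used, demote→Q2. Q0=[] Q1=[P4,P5] Q2=[P2]
t=25-29: P4@Q1 runs 4, rem=0, completes. Q0=[] Q1=[P5] Q2=[P2]
t=29-33: P5@Q1 runs 4, rem=8, quantum used, demote→Q2. Q0=[] Q1=[] Q2=[P2,P5]
t=33-36: P2@Q2 runs 3, rem=0, completes. Q0=[] Q1=[] Q2=[P5]
t=36-44: P5@Q2 runs 8, rem=0, completes. Q0=[] Q1=[] Q2=[]

Answer: P3,P1,P4,P2,P5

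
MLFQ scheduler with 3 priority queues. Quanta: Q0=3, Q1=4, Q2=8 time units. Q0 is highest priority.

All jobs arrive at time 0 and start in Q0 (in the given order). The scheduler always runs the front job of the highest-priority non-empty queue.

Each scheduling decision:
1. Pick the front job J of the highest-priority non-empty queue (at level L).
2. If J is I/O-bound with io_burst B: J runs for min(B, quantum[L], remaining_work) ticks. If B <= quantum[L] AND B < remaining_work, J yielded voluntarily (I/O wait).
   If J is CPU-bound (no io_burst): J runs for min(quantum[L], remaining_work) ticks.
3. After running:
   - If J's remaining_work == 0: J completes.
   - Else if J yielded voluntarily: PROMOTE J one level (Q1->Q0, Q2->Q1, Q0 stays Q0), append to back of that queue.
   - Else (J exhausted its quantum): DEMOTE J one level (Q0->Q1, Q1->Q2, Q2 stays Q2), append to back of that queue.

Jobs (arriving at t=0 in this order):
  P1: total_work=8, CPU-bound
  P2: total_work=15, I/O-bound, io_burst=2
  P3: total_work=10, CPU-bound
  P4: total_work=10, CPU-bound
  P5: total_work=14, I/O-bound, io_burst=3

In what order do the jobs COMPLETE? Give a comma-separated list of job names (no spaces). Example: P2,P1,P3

t=0-3: P1@Q0 runs 3, rem=5, quantum used, demote→Q1. Q0=[P2,P3,P4,P5] Q1=[P1] Q2=[]
t=3-5: P2@Q0 runs 2, rem=13, I/O yield, promote→Q0. Q0=[P3,P4,P5,P2] Q1=[P1] Q2=[]
t=5-8: P3@Q0 runs 3, rem=7, quantum used, demote→Q1. Q0=[P4,P5,P2] Q1=[P1,P3] Q2=[]
t=8-11: P4@Q0 runs 3, rem=7, quantum used, demote→Q1. Q0=[P5,P2] Q1=[P1,P3,P4] Q2=[]
t=11-14: P5@Q0 runs 3, rem=11, I/O yield, promote→Q0. Q0=[P2,P5] Q1=[P1,P3,P4] Q2=[]
t=14-16: P2@Q0 runs 2, rem=11, I/O yield, promote→Q0. Q0=[P5,P2] Q1=[P1,P3,P4] Q2=[]
t=16-19: P5@Q0 runs 3, rem=8, I/O yield, promote→Q0. Q0=[P2,P5] Q1=[P1,P3,P4] Q2=[]
t=19-21: P2@Q0 runs 2, rem=9, I/O yield, promote→Q0. Q0=[P5,P2] Q1=[P1,P3,P4] Q2=[]
t=21-24: P5@Q0 runs 3, rem=5, I/O yield, promote→Q0. Q0=[P2,P5] Q1=[P1,P3,P4] Q2=[]
t=24-26: P2@Q0 runs 2, rem=7, I/O yield, promote→Q0. Q0=[P5,P2] Q1=[P1,P3,P4] Q2=[]
t=26-29: P5@Q0 runs 3, rem=2, I/O yield, promote→Q0. Q0=[P2,P5] Q1=[P1,P3,P4] Q2=[]
t=29-31: P2@Q0 runs 2, rem=5, I/O yield, promote→Q0. Q0=[P5,P2] Q1=[P1,P3,P4] Q2=[]
t=31-33: P5@Q0 runs 2, rem=0, completes. Q0=[P2] Q1=[P1,P3,P4] Q2=[]
t=33-35: P2@Q0 runs 2, rem=3, I/O yield, promote→Q0. Q0=[P2] Q1=[P1,P3,P4] Q2=[]
t=35-37: P2@Q0 runs 2, rem=1, I/O yield, promote→Q0. Q0=[P2] Q1=[P1,P3,P4] Q2=[]
t=37-38: P2@Q0 runs 1, rem=0, completes. Q0=[] Q1=[P1,P3,P4] Q2=[]
t=38-42: P1@Q1 runs 4, rem=1, quantum used, demote→Q2. Q0=[] Q1=[P3,P4] Q2=[P1]
t=42-46: P3@Q1 runs 4, rem=3, quantum used, demote→Q2. Q0=[] Q1=[P4] Q2=[P1,P3]
t=46-50: P4@Q1 runs 4, rem=3, quantum used, demote→Q2. Q0=[] Q1=[] Q2=[P1,P3,P4]
t=50-51: P1@Q2 runs 1, rem=0, completes. Q0=[] Q1=[] Q2=[P3,P4]
t=51-54: P3@Q2 runs 3, rem=0, completes. Q0=[] Q1=[] Q2=[P4]
t=54-57: P4@Q2 runs 3, rem=0, completes. Q0=[] Q1=[] Q2=[]

Answer: P5,P2,P1,P3,P4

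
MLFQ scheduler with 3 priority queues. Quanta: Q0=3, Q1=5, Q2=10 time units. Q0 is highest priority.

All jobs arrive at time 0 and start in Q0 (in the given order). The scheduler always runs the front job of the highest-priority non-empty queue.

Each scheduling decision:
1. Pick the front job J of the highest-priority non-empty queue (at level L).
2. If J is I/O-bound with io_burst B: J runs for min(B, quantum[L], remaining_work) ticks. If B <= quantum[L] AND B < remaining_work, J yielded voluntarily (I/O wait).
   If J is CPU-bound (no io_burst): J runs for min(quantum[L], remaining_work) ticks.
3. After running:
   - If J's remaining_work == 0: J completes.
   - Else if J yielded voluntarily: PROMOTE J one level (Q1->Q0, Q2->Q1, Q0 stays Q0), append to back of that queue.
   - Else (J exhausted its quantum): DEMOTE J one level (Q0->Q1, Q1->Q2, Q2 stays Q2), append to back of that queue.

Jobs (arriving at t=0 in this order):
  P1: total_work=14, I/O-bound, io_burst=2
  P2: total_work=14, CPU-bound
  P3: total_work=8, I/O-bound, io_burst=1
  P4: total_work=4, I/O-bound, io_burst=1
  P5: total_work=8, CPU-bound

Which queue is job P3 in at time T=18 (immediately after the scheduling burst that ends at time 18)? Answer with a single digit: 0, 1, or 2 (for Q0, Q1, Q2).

Answer: 0

Derivation:
t=0-2: P1@Q0 runs 2, rem=12, I/O yield, promote→Q0. Q0=[P2,P3,P4,P5,P1] Q1=[] Q2=[]
t=2-5: P2@Q0 runs 3, rem=11, quantum used, demote→Q1. Q0=[P3,P4,P5,P1] Q1=[P2] Q2=[]
t=5-6: P3@Q0 runs 1, rem=7, I/O yield, promote→Q0. Q0=[P4,P5,P1,P3] Q1=[P2] Q2=[]
t=6-7: P4@Q0 runs 1, rem=3, I/O yield, promote→Q0. Q0=[P5,P1,P3,P4] Q1=[P2] Q2=[]
t=7-10: P5@Q0 runs 3, rem=5, quantum used, demote→Q1. Q0=[P1,P3,P4] Q1=[P2,P5] Q2=[]
t=10-12: P1@Q0 runs 2, rem=10, I/O yield, promote→Q0. Q0=[P3,P4,P1] Q1=[P2,P5] Q2=[]
t=12-13: P3@Q0 runs 1, rem=6, I/O yield, promote→Q0. Q0=[P4,P1,P3] Q1=[P2,P5] Q2=[]
t=13-14: P4@Q0 runs 1, rem=2, I/O yield, promote→Q0. Q0=[P1,P3,P4] Q1=[P2,P5] Q2=[]
t=14-16: P1@Q0 runs 2, rem=8, I/O yield, promote→Q0. Q0=[P3,P4,P1] Q1=[P2,P5] Q2=[]
t=16-17: P3@Q0 runs 1, rem=5, I/O yield, promote→Q0. Q0=[P4,P1,P3] Q1=[P2,P5] Q2=[]
t=17-18: P4@Q0 runs 1, rem=1, I/O yield, promote→Q0. Q0=[P1,P3,P4] Q1=[P2,P5] Q2=[]
t=18-20: P1@Q0 runs 2, rem=6, I/O yield, promote→Q0. Q0=[P3,P4,P1] Q1=[P2,P5] Q2=[]
t=20-21: P3@Q0 runs 1, rem=4, I/O yield, promote→Q0. Q0=[P4,P1,P3] Q1=[P2,P5] Q2=[]
t=21-22: P4@Q0 runs 1, rem=0, completes. Q0=[P1,P3] Q1=[P2,P5] Q2=[]
t=22-24: P1@Q0 runs 2, rem=4, I/O yield, promote→Q0. Q0=[P3,P1] Q1=[P2,P5] Q2=[]
t=24-25: P3@Q0 runs 1, rem=3, I/O yield, promote→Q0. Q0=[P1,P3] Q1=[P2,P5] Q2=[]
t=25-27: P1@Q0 runs 2, rem=2, I/O yield, promote→Q0. Q0=[P3,P1] Q1=[P2,P5] Q2=[]
t=27-28: P3@Q0 runs 1, rem=2, I/O yield, promote→Q0. Q0=[P1,P3] Q1=[P2,P5] Q2=[]
t=28-30: P1@Q0 runs 2, rem=0, completes. Q0=[P3] Q1=[P2,P5] Q2=[]
t=30-31: P3@Q0 runs 1, rem=1, I/O yield, promote→Q0. Q0=[P3] Q1=[P2,P5] Q2=[]
t=31-32: P3@Q0 runs 1, rem=0, completes. Q0=[] Q1=[P2,P5] Q2=[]
t=32-37: P2@Q1 runs 5, rem=6, quantum used, demote→Q2. Q0=[] Q1=[P5] Q2=[P2]
t=37-42: P5@Q1 runs 5, rem=0, completes. Q0=[] Q1=[] Q2=[P2]
t=42-48: P2@Q2 runs 6, rem=0, completes. Q0=[] Q1=[] Q2=[]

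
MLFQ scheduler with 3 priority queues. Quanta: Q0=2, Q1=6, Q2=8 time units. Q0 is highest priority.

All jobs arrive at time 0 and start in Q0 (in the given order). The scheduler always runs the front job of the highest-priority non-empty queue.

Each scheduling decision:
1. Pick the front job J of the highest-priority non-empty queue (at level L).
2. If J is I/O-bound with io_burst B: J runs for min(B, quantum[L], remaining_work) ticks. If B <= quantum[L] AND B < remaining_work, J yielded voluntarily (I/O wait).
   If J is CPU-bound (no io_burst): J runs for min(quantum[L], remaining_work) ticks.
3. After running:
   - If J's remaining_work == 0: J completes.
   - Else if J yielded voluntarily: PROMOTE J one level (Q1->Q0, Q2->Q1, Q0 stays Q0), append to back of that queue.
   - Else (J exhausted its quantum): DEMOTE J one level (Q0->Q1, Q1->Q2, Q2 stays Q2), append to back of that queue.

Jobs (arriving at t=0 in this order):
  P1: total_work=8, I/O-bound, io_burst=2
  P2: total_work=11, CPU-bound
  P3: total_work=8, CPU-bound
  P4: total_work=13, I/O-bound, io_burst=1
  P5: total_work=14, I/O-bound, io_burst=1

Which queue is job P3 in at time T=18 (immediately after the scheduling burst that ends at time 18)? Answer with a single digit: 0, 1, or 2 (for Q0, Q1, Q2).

t=0-2: P1@Q0 runs 2, rem=6, I/O yield, promote→Q0. Q0=[P2,P3,P4,P5,P1] Q1=[] Q2=[]
t=2-4: P2@Q0 runs 2, rem=9, quantum used, demote→Q1. Q0=[P3,P4,P5,P1] Q1=[P2] Q2=[]
t=4-6: P3@Q0 runs 2, rem=6, quantum used, demote→Q1. Q0=[P4,P5,P1] Q1=[P2,P3] Q2=[]
t=6-7: P4@Q0 runs 1, rem=12, I/O yield, promote→Q0. Q0=[P5,P1,P4] Q1=[P2,P3] Q2=[]
t=7-8: P5@Q0 runs 1, rem=13, I/O yield, promote→Q0. Q0=[P1,P4,P5] Q1=[P2,P3] Q2=[]
t=8-10: P1@Q0 runs 2, rem=4, I/O yield, promote→Q0. Q0=[P4,P5,P1] Q1=[P2,P3] Q2=[]
t=10-11: P4@Q0 runs 1, rem=11, I/O yield, promote→Q0. Q0=[P5,P1,P4] Q1=[P2,P3] Q2=[]
t=11-12: P5@Q0 runs 1, rem=12, I/O yield, promote→Q0. Q0=[P1,P4,P5] Q1=[P2,P3] Q2=[]
t=12-14: P1@Q0 runs 2, rem=2, I/O yield, promote→Q0. Q0=[P4,P5,P1] Q1=[P2,P3] Q2=[]
t=14-15: P4@Q0 runs 1, rem=10, I/O yield, promote→Q0. Q0=[P5,P1,P4] Q1=[P2,P3] Q2=[]
t=15-16: P5@Q0 runs 1, rem=11, I/O yield, promote→Q0. Q0=[P1,P4,P5] Q1=[P2,P3] Q2=[]
t=16-18: P1@Q0 runs 2, rem=0, completes. Q0=[P4,P5] Q1=[P2,P3] Q2=[]
t=18-19: P4@Q0 runs 1, rem=9, I/O yield, promote→Q0. Q0=[P5,P4] Q1=[P2,P3] Q2=[]
t=19-20: P5@Q0 runs 1, rem=10, I/O yield, promote→Q0. Q0=[P4,P5] Q1=[P2,P3] Q2=[]
t=20-21: P4@Q0 runs 1, rem=8, I/O yield, promote→Q0. Q0=[P5,P4] Q1=[P2,P3] Q2=[]
t=21-22: P5@Q0 runs 1, rem=9, I/O yield, promote→Q0. Q0=[P4,P5] Q1=[P2,P3] Q2=[]
t=22-23: P4@Q0 runs 1, rem=7, I/O yield, promote→Q0. Q0=[P5,P4] Q1=[P2,P3] Q2=[]
t=23-24: P5@Q0 runs 1, rem=8, I/O yield, promote→Q0. Q0=[P4,P5] Q1=[P2,P3] Q2=[]
t=24-25: P4@Q0 runs 1, rem=6, I/O yield, promote→Q0. Q0=[P5,P4] Q1=[P2,P3] Q2=[]
t=25-26: P5@Q0 runs 1, rem=7, I/O yield, promote→Q0. Q0=[P4,P5] Q1=[P2,P3] Q2=[]
t=26-27: P4@Q0 runs 1, rem=5, I/O yield, promote→Q0. Q0=[P5,P4] Q1=[P2,P3] Q2=[]
t=27-28: P5@Q0 runs 1, rem=6, I/O yield, promote→Q0. Q0=[P4,P5] Q1=[P2,P3] Q2=[]
t=28-29: P4@Q0 runs 1, rem=4, I/O yield, promote→Q0. Q0=[P5,P4] Q1=[P2,P3] Q2=[]
t=29-30: P5@Q0 runs 1, rem=5, I/O yield, promote→Q0. Q0=[P4,P5] Q1=[P2,P3] Q2=[]
t=30-31: P4@Q0 runs 1, rem=3, I/O yield, promote→Q0. Q0=[P5,P4] Q1=[P2,P3] Q2=[]
t=31-32: P5@Q0 runs 1, rem=4, I/O yield, promote→Q0. Q0=[P4,P5] Q1=[P2,P3] Q2=[]
t=32-33: P4@Q0 runs 1, rem=2, I/O yield, promote→Q0. Q0=[P5,P4] Q1=[P2,P3] Q2=[]
t=33-34: P5@Q0 runs 1, rem=3, I/O yield, promote→Q0. Q0=[P4,P5] Q1=[P2,P3] Q2=[]
t=34-35: P4@Q0 runs 1, rem=1, I/O yield, promote→Q0. Q0=[P5,P4] Q1=[P2,P3] Q2=[]
t=35-36: P5@Q0 runs 1, rem=2, I/O yield, promote→Q0. Q0=[P4,P5] Q1=[P2,P3] Q2=[]
t=36-37: P4@Q0 runs 1, rem=0, completes. Q0=[P5] Q1=[P2,P3] Q2=[]
t=37-38: P5@Q0 runs 1, rem=1, I/O yield, promote→Q0. Q0=[P5] Q1=[P2,P3] Q2=[]
t=38-39: P5@Q0 runs 1, rem=0, completes. Q0=[] Q1=[P2,P3] Q2=[]
t=39-45: P2@Q1 runs 6, rem=3, quantum used, demote→Q2. Q0=[] Q1=[P3] Q2=[P2]
t=45-51: P3@Q1 runs 6, rem=0, completes. Q0=[] Q1=[] Q2=[P2]
t=51-54: P2@Q2 runs 3, rem=0, completes. Q0=[] Q1=[] Q2=[]

Answer: 1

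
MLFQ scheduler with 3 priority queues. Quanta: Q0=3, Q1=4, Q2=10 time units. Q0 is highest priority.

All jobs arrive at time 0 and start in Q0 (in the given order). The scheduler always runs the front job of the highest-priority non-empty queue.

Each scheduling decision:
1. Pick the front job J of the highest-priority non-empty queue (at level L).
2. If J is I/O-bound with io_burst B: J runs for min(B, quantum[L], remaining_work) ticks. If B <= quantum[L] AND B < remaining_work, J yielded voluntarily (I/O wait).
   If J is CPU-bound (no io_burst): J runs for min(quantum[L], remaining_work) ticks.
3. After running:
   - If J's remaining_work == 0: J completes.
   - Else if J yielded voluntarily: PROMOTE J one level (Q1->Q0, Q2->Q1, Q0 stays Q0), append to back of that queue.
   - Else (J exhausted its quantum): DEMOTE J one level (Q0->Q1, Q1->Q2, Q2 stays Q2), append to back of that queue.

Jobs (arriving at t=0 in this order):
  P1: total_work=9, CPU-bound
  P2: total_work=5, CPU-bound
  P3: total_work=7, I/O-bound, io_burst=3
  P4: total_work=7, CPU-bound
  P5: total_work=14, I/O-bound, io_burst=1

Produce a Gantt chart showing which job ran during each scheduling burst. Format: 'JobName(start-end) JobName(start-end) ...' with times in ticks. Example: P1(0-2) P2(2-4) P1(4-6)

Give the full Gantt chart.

t=0-3: P1@Q0 runs 3, rem=6, quantum used, demote→Q1. Q0=[P2,P3,P4,P5] Q1=[P1] Q2=[]
t=3-6: P2@Q0 runs 3, rem=2, quantum used, demote→Q1. Q0=[P3,P4,P5] Q1=[P1,P2] Q2=[]
t=6-9: P3@Q0 runs 3, rem=4, I/O yield, promote→Q0. Q0=[P4,P5,P3] Q1=[P1,P2] Q2=[]
t=9-12: P4@Q0 runs 3, rem=4, quantum used, demote→Q1. Q0=[P5,P3] Q1=[P1,P2,P4] Q2=[]
t=12-13: P5@Q0 runs 1, rem=13, I/O yield, promote→Q0. Q0=[P3,P5] Q1=[P1,P2,P4] Q2=[]
t=13-16: P3@Q0 runs 3, rem=1, I/O yield, promote→Q0. Q0=[P5,P3] Q1=[P1,P2,P4] Q2=[]
t=16-17: P5@Q0 runs 1, rem=12, I/O yield, promote→Q0. Q0=[P3,P5] Q1=[P1,P2,P4] Q2=[]
t=17-18: P3@Q0 runs 1, rem=0, completes. Q0=[P5] Q1=[P1,P2,P4] Q2=[]
t=18-19: P5@Q0 runs 1, rem=11, I/O yield, promote→Q0. Q0=[P5] Q1=[P1,P2,P4] Q2=[]
t=19-20: P5@Q0 runs 1, rem=10, I/O yield, promote→Q0. Q0=[P5] Q1=[P1,P2,P4] Q2=[]
t=20-21: P5@Q0 runs 1, rem=9, I/O yield, promote→Q0. Q0=[P5] Q1=[P1,P2,P4] Q2=[]
t=21-22: P5@Q0 runs 1, rem=8, I/O yield, promote→Q0. Q0=[P5] Q1=[P1,P2,P4] Q2=[]
t=22-23: P5@Q0 runs 1, rem=7, I/O yield, promote→Q0. Q0=[P5] Q1=[P1,P2,P4] Q2=[]
t=23-24: P5@Q0 runs 1, rem=6, I/O yield, promote→Q0. Q0=[P5] Q1=[P1,P2,P4] Q2=[]
t=24-25: P5@Q0 runs 1, rem=5, I/O yield, promote→Q0. Q0=[P5] Q1=[P1,P2,P4] Q2=[]
t=25-26: P5@Q0 runs 1, rem=4, I/O yield, promote→Q0. Q0=[P5] Q1=[P1,P2,P4] Q2=[]
t=26-27: P5@Q0 runs 1, rem=3, I/O yield, promote→Q0. Q0=[P5] Q1=[P1,P2,P4] Q2=[]
t=27-28: P5@Q0 runs 1, rem=2, I/O yield, promote→Q0. Q0=[P5] Q1=[P1,P2,P4] Q2=[]
t=28-29: P5@Q0 runs 1, rem=1, I/O yield, promote→Q0. Q0=[P5] Q1=[P1,P2,P4] Q2=[]
t=29-30: P5@Q0 runs 1, rem=0, completes. Q0=[] Q1=[P1,P2,P4] Q2=[]
t=30-34: P1@Q1 runs 4, rem=2, quantum used, demote→Q2. Q0=[] Q1=[P2,P4] Q2=[P1]
t=34-36: P2@Q1 runs 2, rem=0, completes. Q0=[] Q1=[P4] Q2=[P1]
t=36-40: P4@Q1 runs 4, rem=0, completes. Q0=[] Q1=[] Q2=[P1]
t=40-42: P1@Q2 runs 2, rem=0, completes. Q0=[] Q1=[] Q2=[]

Answer: P1(0-3) P2(3-6) P3(6-9) P4(9-12) P5(12-13) P3(13-16) P5(16-17) P3(17-18) P5(18-19) P5(19-20) P5(20-21) P5(21-22) P5(22-23) P5(23-24) P5(24-25) P5(25-26) P5(26-27) P5(27-28) P5(28-29) P5(29-30) P1(30-34) P2(34-36) P4(36-40) P1(40-42)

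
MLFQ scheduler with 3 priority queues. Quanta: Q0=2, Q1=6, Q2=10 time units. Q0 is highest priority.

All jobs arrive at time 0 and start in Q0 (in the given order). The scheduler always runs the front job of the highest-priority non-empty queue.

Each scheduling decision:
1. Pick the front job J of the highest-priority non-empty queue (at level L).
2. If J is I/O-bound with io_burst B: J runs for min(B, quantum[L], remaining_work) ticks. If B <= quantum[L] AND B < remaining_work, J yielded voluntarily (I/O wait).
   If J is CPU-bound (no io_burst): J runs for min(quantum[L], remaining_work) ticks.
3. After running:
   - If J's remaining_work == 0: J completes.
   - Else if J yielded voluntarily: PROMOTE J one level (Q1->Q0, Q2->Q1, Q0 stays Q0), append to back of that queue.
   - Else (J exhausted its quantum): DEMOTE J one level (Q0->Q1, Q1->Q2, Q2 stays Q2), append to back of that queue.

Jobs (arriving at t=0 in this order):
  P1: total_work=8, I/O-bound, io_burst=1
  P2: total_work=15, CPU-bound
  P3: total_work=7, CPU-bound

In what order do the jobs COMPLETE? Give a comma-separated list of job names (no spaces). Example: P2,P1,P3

Answer: P1,P3,P2

Derivation:
t=0-1: P1@Q0 runs 1, rem=7, I/O yield, promote→Q0. Q0=[P2,P3,P1] Q1=[] Q2=[]
t=1-3: P2@Q0 runs 2, rem=13, quantum used, demote→Q1. Q0=[P3,P1] Q1=[P2] Q2=[]
t=3-5: P3@Q0 runs 2, rem=5, quantum used, demote→Q1. Q0=[P1] Q1=[P2,P3] Q2=[]
t=5-6: P1@Q0 runs 1, rem=6, I/O yield, promote→Q0. Q0=[P1] Q1=[P2,P3] Q2=[]
t=6-7: P1@Q0 runs 1, rem=5, I/O yield, promote→Q0. Q0=[P1] Q1=[P2,P3] Q2=[]
t=7-8: P1@Q0 runs 1, rem=4, I/O yield, promote→Q0. Q0=[P1] Q1=[P2,P3] Q2=[]
t=8-9: P1@Q0 runs 1, rem=3, I/O yield, promote→Q0. Q0=[P1] Q1=[P2,P3] Q2=[]
t=9-10: P1@Q0 runs 1, rem=2, I/O yield, promote→Q0. Q0=[P1] Q1=[P2,P3] Q2=[]
t=10-11: P1@Q0 runs 1, rem=1, I/O yield, promote→Q0. Q0=[P1] Q1=[P2,P3] Q2=[]
t=11-12: P1@Q0 runs 1, rem=0, completes. Q0=[] Q1=[P2,P3] Q2=[]
t=12-18: P2@Q1 runs 6, rem=7, quantum used, demote→Q2. Q0=[] Q1=[P3] Q2=[P2]
t=18-23: P3@Q1 runs 5, rem=0, completes. Q0=[] Q1=[] Q2=[P2]
t=23-30: P2@Q2 runs 7, rem=0, completes. Q0=[] Q1=[] Q2=[]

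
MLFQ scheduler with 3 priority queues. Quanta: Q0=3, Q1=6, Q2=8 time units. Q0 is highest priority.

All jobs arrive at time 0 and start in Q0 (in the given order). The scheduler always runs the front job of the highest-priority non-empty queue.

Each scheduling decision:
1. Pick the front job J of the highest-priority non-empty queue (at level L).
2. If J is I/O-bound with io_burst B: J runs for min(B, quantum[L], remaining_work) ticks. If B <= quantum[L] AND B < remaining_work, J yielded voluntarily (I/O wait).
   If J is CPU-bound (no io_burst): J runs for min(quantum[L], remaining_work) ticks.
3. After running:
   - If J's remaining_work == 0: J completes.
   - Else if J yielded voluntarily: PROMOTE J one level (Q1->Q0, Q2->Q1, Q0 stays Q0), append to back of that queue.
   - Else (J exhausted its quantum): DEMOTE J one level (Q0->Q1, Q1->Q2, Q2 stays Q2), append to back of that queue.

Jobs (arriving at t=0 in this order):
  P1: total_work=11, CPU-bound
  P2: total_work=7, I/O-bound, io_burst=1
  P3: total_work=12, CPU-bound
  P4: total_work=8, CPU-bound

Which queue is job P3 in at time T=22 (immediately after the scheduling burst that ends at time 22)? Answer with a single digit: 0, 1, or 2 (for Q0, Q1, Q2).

Answer: 1

Derivation:
t=0-3: P1@Q0 runs 3, rem=8, quantum used, demote→Q1. Q0=[P2,P3,P4] Q1=[P1] Q2=[]
t=3-4: P2@Q0 runs 1, rem=6, I/O yield, promote→Q0. Q0=[P3,P4,P2] Q1=[P1] Q2=[]
t=4-7: P3@Q0 runs 3, rem=9, quantum used, demote→Q1. Q0=[P4,P2] Q1=[P1,P3] Q2=[]
t=7-10: P4@Q0 runs 3, rem=5, quantum used, demote→Q1. Q0=[P2] Q1=[P1,P3,P4] Q2=[]
t=10-11: P2@Q0 runs 1, rem=5, I/O yield, promote→Q0. Q0=[P2] Q1=[P1,P3,P4] Q2=[]
t=11-12: P2@Q0 runs 1, rem=4, I/O yield, promote→Q0. Q0=[P2] Q1=[P1,P3,P4] Q2=[]
t=12-13: P2@Q0 runs 1, rem=3, I/O yield, promote→Q0. Q0=[P2] Q1=[P1,P3,P4] Q2=[]
t=13-14: P2@Q0 runs 1, rem=2, I/O yield, promote→Q0. Q0=[P2] Q1=[P1,P3,P4] Q2=[]
t=14-15: P2@Q0 runs 1, rem=1, I/O yield, promote→Q0. Q0=[P2] Q1=[P1,P3,P4] Q2=[]
t=15-16: P2@Q0 runs 1, rem=0, completes. Q0=[] Q1=[P1,P3,P4] Q2=[]
t=16-22: P1@Q1 runs 6, rem=2, quantum used, demote→Q2. Q0=[] Q1=[P3,P4] Q2=[P1]
t=22-28: P3@Q1 runs 6, rem=3, quantum used, demote→Q2. Q0=[] Q1=[P4] Q2=[P1,P3]
t=28-33: P4@Q1 runs 5, rem=0, completes. Q0=[] Q1=[] Q2=[P1,P3]
t=33-35: P1@Q2 runs 2, rem=0, completes. Q0=[] Q1=[] Q2=[P3]
t=35-38: P3@Q2 runs 3, rem=0, completes. Q0=[] Q1=[] Q2=[]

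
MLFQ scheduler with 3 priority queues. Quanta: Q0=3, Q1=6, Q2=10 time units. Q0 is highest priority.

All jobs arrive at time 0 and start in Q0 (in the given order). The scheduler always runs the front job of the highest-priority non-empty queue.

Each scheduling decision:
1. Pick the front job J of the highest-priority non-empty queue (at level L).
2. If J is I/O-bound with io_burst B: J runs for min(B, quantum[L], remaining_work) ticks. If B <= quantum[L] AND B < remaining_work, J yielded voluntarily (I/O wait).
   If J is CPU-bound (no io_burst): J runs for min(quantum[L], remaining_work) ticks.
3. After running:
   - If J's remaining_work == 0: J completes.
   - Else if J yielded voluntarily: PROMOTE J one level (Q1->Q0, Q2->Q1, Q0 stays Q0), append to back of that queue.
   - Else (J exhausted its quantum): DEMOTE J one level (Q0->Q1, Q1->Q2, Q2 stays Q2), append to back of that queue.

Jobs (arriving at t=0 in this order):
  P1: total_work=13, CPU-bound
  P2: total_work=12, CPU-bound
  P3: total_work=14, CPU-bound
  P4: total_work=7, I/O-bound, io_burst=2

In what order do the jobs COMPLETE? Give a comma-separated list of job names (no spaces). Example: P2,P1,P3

t=0-3: P1@Q0 runs 3, rem=10, quantum used, demote→Q1. Q0=[P2,P3,P4] Q1=[P1] Q2=[]
t=3-6: P2@Q0 runs 3, rem=9, quantum used, demote→Q1. Q0=[P3,P4] Q1=[P1,P2] Q2=[]
t=6-9: P3@Q0 runs 3, rem=11, quantum used, demote→Q1. Q0=[P4] Q1=[P1,P2,P3] Q2=[]
t=9-11: P4@Q0 runs 2, rem=5, I/O yield, promote→Q0. Q0=[P4] Q1=[P1,P2,P3] Q2=[]
t=11-13: P4@Q0 runs 2, rem=3, I/O yield, promote→Q0. Q0=[P4] Q1=[P1,P2,P3] Q2=[]
t=13-15: P4@Q0 runs 2, rem=1, I/O yield, promote→Q0. Q0=[P4] Q1=[P1,P2,P3] Q2=[]
t=15-16: P4@Q0 runs 1, rem=0, completes. Q0=[] Q1=[P1,P2,P3] Q2=[]
t=16-22: P1@Q1 runs 6, rem=4, quantum used, demote→Q2. Q0=[] Q1=[P2,P3] Q2=[P1]
t=22-28: P2@Q1 runs 6, rem=3, quantum used, demote→Q2. Q0=[] Q1=[P3] Q2=[P1,P2]
t=28-34: P3@Q1 runs 6, rem=5, quantum used, demote→Q2. Q0=[] Q1=[] Q2=[P1,P2,P3]
t=34-38: P1@Q2 runs 4, rem=0, completes. Q0=[] Q1=[] Q2=[P2,P3]
t=38-41: P2@Q2 runs 3, rem=0, completes. Q0=[] Q1=[] Q2=[P3]
t=41-46: P3@Q2 runs 5, rem=0, completes. Q0=[] Q1=[] Q2=[]

Answer: P4,P1,P2,P3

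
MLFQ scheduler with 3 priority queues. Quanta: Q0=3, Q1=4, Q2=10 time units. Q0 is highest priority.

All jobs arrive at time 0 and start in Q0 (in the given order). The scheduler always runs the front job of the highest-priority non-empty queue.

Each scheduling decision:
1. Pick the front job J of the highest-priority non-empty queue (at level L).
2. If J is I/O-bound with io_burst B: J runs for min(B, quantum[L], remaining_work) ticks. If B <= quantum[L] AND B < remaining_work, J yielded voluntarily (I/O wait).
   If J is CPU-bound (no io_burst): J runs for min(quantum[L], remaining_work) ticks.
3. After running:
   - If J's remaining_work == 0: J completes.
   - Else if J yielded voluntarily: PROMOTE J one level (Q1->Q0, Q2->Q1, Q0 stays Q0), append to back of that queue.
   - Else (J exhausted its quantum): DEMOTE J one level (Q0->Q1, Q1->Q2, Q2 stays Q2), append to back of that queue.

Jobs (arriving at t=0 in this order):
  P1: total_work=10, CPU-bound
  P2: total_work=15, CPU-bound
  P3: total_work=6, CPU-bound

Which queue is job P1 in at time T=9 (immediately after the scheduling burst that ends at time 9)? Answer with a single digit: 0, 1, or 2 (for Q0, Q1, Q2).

Answer: 1

Derivation:
t=0-3: P1@Q0 runs 3, rem=7, quantum used, demote→Q1. Q0=[P2,P3] Q1=[P1] Q2=[]
t=3-6: P2@Q0 runs 3, rem=12, quantum used, demote→Q1. Q0=[P3] Q1=[P1,P2] Q2=[]
t=6-9: P3@Q0 runs 3, rem=3, quantum used, demote→Q1. Q0=[] Q1=[P1,P2,P3] Q2=[]
t=9-13: P1@Q1 runs 4, rem=3, quantum used, demote→Q2. Q0=[] Q1=[P2,P3] Q2=[P1]
t=13-17: P2@Q1 runs 4, rem=8, quantum used, demote→Q2. Q0=[] Q1=[P3] Q2=[P1,P2]
t=17-20: P3@Q1 runs 3, rem=0, completes. Q0=[] Q1=[] Q2=[P1,P2]
t=20-23: P1@Q2 runs 3, rem=0, completes. Q0=[] Q1=[] Q2=[P2]
t=23-31: P2@Q2 runs 8, rem=0, completes. Q0=[] Q1=[] Q2=[]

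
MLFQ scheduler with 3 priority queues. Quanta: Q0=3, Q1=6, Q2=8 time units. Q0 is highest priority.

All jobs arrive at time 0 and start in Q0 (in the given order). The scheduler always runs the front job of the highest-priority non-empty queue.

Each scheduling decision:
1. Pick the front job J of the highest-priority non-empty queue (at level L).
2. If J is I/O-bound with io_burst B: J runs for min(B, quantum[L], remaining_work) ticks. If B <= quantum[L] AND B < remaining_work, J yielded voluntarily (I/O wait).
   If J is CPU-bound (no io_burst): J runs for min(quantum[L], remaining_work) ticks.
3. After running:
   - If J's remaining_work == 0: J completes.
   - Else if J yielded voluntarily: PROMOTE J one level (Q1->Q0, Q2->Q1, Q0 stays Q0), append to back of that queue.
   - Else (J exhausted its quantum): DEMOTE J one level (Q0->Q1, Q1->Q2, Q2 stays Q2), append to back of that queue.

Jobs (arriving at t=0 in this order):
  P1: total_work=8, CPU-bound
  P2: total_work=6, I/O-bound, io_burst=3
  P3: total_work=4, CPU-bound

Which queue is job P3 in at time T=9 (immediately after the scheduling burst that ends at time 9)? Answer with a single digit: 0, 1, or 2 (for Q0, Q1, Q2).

Answer: 1

Derivation:
t=0-3: P1@Q0 runs 3, rem=5, quantum used, demote→Q1. Q0=[P2,P3] Q1=[P1] Q2=[]
t=3-6: P2@Q0 runs 3, rem=3, I/O yield, promote→Q0. Q0=[P3,P2] Q1=[P1] Q2=[]
t=6-9: P3@Q0 runs 3, rem=1, quantum used, demote→Q1. Q0=[P2] Q1=[P1,P3] Q2=[]
t=9-12: P2@Q0 runs 3, rem=0, completes. Q0=[] Q1=[P1,P3] Q2=[]
t=12-17: P1@Q1 runs 5, rem=0, completes. Q0=[] Q1=[P3] Q2=[]
t=17-18: P3@Q1 runs 1, rem=0, completes. Q0=[] Q1=[] Q2=[]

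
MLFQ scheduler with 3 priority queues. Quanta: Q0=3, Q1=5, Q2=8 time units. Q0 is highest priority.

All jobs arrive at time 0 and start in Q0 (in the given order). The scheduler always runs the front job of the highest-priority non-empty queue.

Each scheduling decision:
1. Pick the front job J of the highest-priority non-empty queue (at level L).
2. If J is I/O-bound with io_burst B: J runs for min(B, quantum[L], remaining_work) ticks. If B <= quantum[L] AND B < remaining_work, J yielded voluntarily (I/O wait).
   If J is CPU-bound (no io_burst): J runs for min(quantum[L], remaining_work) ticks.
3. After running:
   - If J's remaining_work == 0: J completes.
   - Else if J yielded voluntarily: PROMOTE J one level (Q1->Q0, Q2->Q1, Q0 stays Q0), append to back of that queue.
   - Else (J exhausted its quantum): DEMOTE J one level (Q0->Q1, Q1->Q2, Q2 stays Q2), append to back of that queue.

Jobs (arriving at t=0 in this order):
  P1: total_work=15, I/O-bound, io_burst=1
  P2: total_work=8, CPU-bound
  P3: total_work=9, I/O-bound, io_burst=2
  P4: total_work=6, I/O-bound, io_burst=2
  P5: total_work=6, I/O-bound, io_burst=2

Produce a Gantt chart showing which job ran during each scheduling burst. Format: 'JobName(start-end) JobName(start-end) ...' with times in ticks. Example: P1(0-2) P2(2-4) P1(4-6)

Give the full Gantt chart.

Answer: P1(0-1) P2(1-4) P3(4-6) P4(6-8) P5(8-10) P1(10-11) P3(11-13) P4(13-15) P5(15-17) P1(17-18) P3(18-20) P4(20-22) P5(22-24) P1(24-25) P3(25-27) P1(27-28) P3(28-29) P1(29-30) P1(30-31) P1(31-32) P1(32-33) P1(33-34) P1(34-35) P1(35-36) P1(36-37) P1(37-38) P1(38-39) P2(39-44)

Derivation:
t=0-1: P1@Q0 runs 1, rem=14, I/O yield, promote→Q0. Q0=[P2,P3,P4,P5,P1] Q1=[] Q2=[]
t=1-4: P2@Q0 runs 3, rem=5, quantum used, demote→Q1. Q0=[P3,P4,P5,P1] Q1=[P2] Q2=[]
t=4-6: P3@Q0 runs 2, rem=7, I/O yield, promote→Q0. Q0=[P4,P5,P1,P3] Q1=[P2] Q2=[]
t=6-8: P4@Q0 runs 2, rem=4, I/O yield, promote→Q0. Q0=[P5,P1,P3,P4] Q1=[P2] Q2=[]
t=8-10: P5@Q0 runs 2, rem=4, I/O yield, promote→Q0. Q0=[P1,P3,P4,P5] Q1=[P2] Q2=[]
t=10-11: P1@Q0 runs 1, rem=13, I/O yield, promote→Q0. Q0=[P3,P4,P5,P1] Q1=[P2] Q2=[]
t=11-13: P3@Q0 runs 2, rem=5, I/O yield, promote→Q0. Q0=[P4,P5,P1,P3] Q1=[P2] Q2=[]
t=13-15: P4@Q0 runs 2, rem=2, I/O yield, promote→Q0. Q0=[P5,P1,P3,P4] Q1=[P2] Q2=[]
t=15-17: P5@Q0 runs 2, rem=2, I/O yield, promote→Q0. Q0=[P1,P3,P4,P5] Q1=[P2] Q2=[]
t=17-18: P1@Q0 runs 1, rem=12, I/O yield, promote→Q0. Q0=[P3,P4,P5,P1] Q1=[P2] Q2=[]
t=18-20: P3@Q0 runs 2, rem=3, I/O yield, promote→Q0. Q0=[P4,P5,P1,P3] Q1=[P2] Q2=[]
t=20-22: P4@Q0 runs 2, rem=0, completes. Q0=[P5,P1,P3] Q1=[P2] Q2=[]
t=22-24: P5@Q0 runs 2, rem=0, completes. Q0=[P1,P3] Q1=[P2] Q2=[]
t=24-25: P1@Q0 runs 1, rem=11, I/O yield, promote→Q0. Q0=[P3,P1] Q1=[P2] Q2=[]
t=25-27: P3@Q0 runs 2, rem=1, I/O yield, promote→Q0. Q0=[P1,P3] Q1=[P2] Q2=[]
t=27-28: P1@Q0 runs 1, rem=10, I/O yield, promote→Q0. Q0=[P3,P1] Q1=[P2] Q2=[]
t=28-29: P3@Q0 runs 1, rem=0, completes. Q0=[P1] Q1=[P2] Q2=[]
t=29-30: P1@Q0 runs 1, rem=9, I/O yield, promote→Q0. Q0=[P1] Q1=[P2] Q2=[]
t=30-31: P1@Q0 runs 1, rem=8, I/O yield, promote→Q0. Q0=[P1] Q1=[P2] Q2=[]
t=31-32: P1@Q0 runs 1, rem=7, I/O yield, promote→Q0. Q0=[P1] Q1=[P2] Q2=[]
t=32-33: P1@Q0 runs 1, rem=6, I/O yield, promote→Q0. Q0=[P1] Q1=[P2] Q2=[]
t=33-34: P1@Q0 runs 1, rem=5, I/O yield, promote→Q0. Q0=[P1] Q1=[P2] Q2=[]
t=34-35: P1@Q0 runs 1, rem=4, I/O yield, promote→Q0. Q0=[P1] Q1=[P2] Q2=[]
t=35-36: P1@Q0 runs 1, rem=3, I/O yield, promote→Q0. Q0=[P1] Q1=[P2] Q2=[]
t=36-37: P1@Q0 runs 1, rem=2, I/O yield, promote→Q0. Q0=[P1] Q1=[P2] Q2=[]
t=37-38: P1@Q0 runs 1, rem=1, I/O yield, promote→Q0. Q0=[P1] Q1=[P2] Q2=[]
t=38-39: P1@Q0 runs 1, rem=0, completes. Q0=[] Q1=[P2] Q2=[]
t=39-44: P2@Q1 runs 5, rem=0, completes. Q0=[] Q1=[] Q2=[]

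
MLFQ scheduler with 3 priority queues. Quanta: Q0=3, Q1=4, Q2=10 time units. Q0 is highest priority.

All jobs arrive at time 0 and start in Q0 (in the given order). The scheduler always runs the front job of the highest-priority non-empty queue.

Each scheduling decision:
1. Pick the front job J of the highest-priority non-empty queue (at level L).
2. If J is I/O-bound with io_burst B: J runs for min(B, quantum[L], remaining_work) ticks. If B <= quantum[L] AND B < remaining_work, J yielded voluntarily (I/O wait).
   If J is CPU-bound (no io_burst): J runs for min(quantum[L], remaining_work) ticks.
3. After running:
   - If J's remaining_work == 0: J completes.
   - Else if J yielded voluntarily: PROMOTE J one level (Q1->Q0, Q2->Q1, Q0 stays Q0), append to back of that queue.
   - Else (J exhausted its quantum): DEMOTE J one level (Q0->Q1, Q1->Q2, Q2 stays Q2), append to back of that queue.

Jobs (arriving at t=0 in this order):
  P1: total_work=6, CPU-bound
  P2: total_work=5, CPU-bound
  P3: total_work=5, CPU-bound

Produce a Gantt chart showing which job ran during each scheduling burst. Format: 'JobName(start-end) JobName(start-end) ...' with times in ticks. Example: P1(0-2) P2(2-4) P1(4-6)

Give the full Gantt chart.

t=0-3: P1@Q0 runs 3, rem=3, quantum used, demote→Q1. Q0=[P2,P3] Q1=[P1] Q2=[]
t=3-6: P2@Q0 runs 3, rem=2, quantum used, demote→Q1. Q0=[P3] Q1=[P1,P2] Q2=[]
t=6-9: P3@Q0 runs 3, rem=2, quantum used, demote→Q1. Q0=[] Q1=[P1,P2,P3] Q2=[]
t=9-12: P1@Q1 runs 3, rem=0, completes. Q0=[] Q1=[P2,P3] Q2=[]
t=12-14: P2@Q1 runs 2, rem=0, completes. Q0=[] Q1=[P3] Q2=[]
t=14-16: P3@Q1 runs 2, rem=0, completes. Q0=[] Q1=[] Q2=[]

Answer: P1(0-3) P2(3-6) P3(6-9) P1(9-12) P2(12-14) P3(14-16)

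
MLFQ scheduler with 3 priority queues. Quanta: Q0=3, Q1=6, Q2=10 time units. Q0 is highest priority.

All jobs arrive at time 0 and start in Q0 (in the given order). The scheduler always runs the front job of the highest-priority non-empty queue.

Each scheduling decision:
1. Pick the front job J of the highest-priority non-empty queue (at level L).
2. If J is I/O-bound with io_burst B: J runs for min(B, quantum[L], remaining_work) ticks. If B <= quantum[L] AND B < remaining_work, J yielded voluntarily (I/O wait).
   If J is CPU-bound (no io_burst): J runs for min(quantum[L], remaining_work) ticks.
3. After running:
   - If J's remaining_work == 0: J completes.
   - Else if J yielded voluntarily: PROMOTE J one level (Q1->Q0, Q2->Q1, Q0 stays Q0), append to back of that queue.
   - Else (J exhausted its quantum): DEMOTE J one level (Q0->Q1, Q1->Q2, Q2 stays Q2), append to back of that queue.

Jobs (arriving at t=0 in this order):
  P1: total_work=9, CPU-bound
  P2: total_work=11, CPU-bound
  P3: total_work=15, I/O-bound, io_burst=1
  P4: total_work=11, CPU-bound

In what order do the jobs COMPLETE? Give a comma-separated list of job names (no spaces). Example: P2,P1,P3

t=0-3: P1@Q0 runs 3, rem=6, quantum used, demote→Q1. Q0=[P2,P3,P4] Q1=[P1] Q2=[]
t=3-6: P2@Q0 runs 3, rem=8, quantum used, demote→Q1. Q0=[P3,P4] Q1=[P1,P2] Q2=[]
t=6-7: P3@Q0 runs 1, rem=14, I/O yield, promote→Q0. Q0=[P4,P3] Q1=[P1,P2] Q2=[]
t=7-10: P4@Q0 runs 3, rem=8, quantum used, demote→Q1. Q0=[P3] Q1=[P1,P2,P4] Q2=[]
t=10-11: P3@Q0 runs 1, rem=13, I/O yield, promote→Q0. Q0=[P3] Q1=[P1,P2,P4] Q2=[]
t=11-12: P3@Q0 runs 1, rem=12, I/O yield, promote→Q0. Q0=[P3] Q1=[P1,P2,P4] Q2=[]
t=12-13: P3@Q0 runs 1, rem=11, I/O yield, promote→Q0. Q0=[P3] Q1=[P1,P2,P4] Q2=[]
t=13-14: P3@Q0 runs 1, rem=10, I/O yield, promote→Q0. Q0=[P3] Q1=[P1,P2,P4] Q2=[]
t=14-15: P3@Q0 runs 1, rem=9, I/O yield, promote→Q0. Q0=[P3] Q1=[P1,P2,P4] Q2=[]
t=15-16: P3@Q0 runs 1, rem=8, I/O yield, promote→Q0. Q0=[P3] Q1=[P1,P2,P4] Q2=[]
t=16-17: P3@Q0 runs 1, rem=7, I/O yield, promote→Q0. Q0=[P3] Q1=[P1,P2,P4] Q2=[]
t=17-18: P3@Q0 runs 1, rem=6, I/O yield, promote→Q0. Q0=[P3] Q1=[P1,P2,P4] Q2=[]
t=18-19: P3@Q0 runs 1, rem=5, I/O yield, promote→Q0. Q0=[P3] Q1=[P1,P2,P4] Q2=[]
t=19-20: P3@Q0 runs 1, rem=4, I/O yield, promote→Q0. Q0=[P3] Q1=[P1,P2,P4] Q2=[]
t=20-21: P3@Q0 runs 1, rem=3, I/O yield, promote→Q0. Q0=[P3] Q1=[P1,P2,P4] Q2=[]
t=21-22: P3@Q0 runs 1, rem=2, I/O yield, promote→Q0. Q0=[P3] Q1=[P1,P2,P4] Q2=[]
t=22-23: P3@Q0 runs 1, rem=1, I/O yield, promote→Q0. Q0=[P3] Q1=[P1,P2,P4] Q2=[]
t=23-24: P3@Q0 runs 1, rem=0, completes. Q0=[] Q1=[P1,P2,P4] Q2=[]
t=24-30: P1@Q1 runs 6, rem=0, completes. Q0=[] Q1=[P2,P4] Q2=[]
t=30-36: P2@Q1 runs 6, rem=2, quantum used, demote→Q2. Q0=[] Q1=[P4] Q2=[P2]
t=36-42: P4@Q1 runs 6, rem=2, quantum used, demote→Q2. Q0=[] Q1=[] Q2=[P2,P4]
t=42-44: P2@Q2 runs 2, rem=0, completes. Q0=[] Q1=[] Q2=[P4]
t=44-46: P4@Q2 runs 2, rem=0, completes. Q0=[] Q1=[] Q2=[]

Answer: P3,P1,P2,P4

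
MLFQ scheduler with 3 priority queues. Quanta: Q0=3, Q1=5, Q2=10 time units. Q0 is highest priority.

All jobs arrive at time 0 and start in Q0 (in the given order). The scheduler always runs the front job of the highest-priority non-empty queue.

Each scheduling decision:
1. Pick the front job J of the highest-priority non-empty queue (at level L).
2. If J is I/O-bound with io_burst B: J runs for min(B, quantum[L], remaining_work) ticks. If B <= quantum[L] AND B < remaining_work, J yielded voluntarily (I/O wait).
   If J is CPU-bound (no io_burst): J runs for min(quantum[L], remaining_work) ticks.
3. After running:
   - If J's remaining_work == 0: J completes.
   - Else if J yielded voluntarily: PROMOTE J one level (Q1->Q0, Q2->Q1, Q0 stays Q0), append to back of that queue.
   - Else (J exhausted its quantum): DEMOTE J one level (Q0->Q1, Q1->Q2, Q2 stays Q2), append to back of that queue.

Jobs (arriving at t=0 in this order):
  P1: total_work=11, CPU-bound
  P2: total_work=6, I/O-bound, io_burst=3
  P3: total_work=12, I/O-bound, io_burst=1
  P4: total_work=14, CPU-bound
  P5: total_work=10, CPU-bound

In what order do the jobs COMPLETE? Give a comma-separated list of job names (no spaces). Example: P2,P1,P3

t=0-3: P1@Q0 runs 3, rem=8, quantum used, demote→Q1. Q0=[P2,P3,P4,P5] Q1=[P1] Q2=[]
t=3-6: P2@Q0 runs 3, rem=3, I/O yield, promote→Q0. Q0=[P3,P4,P5,P2] Q1=[P1] Q2=[]
t=6-7: P3@Q0 runs 1, rem=11, I/O yield, promote→Q0. Q0=[P4,P5,P2,P3] Q1=[P1] Q2=[]
t=7-10: P4@Q0 runs 3, rem=11, quantum used, demote→Q1. Q0=[P5,P2,P3] Q1=[P1,P4] Q2=[]
t=10-13: P5@Q0 runs 3, rem=7, quantum used, demote→Q1. Q0=[P2,P3] Q1=[P1,P4,P5] Q2=[]
t=13-16: P2@Q0 runs 3, rem=0, completes. Q0=[P3] Q1=[P1,P4,P5] Q2=[]
t=16-17: P3@Q0 runs 1, rem=10, I/O yield, promote→Q0. Q0=[P3] Q1=[P1,P4,P5] Q2=[]
t=17-18: P3@Q0 runs 1, rem=9, I/O yield, promote→Q0. Q0=[P3] Q1=[P1,P4,P5] Q2=[]
t=18-19: P3@Q0 runs 1, rem=8, I/O yield, promote→Q0. Q0=[P3] Q1=[P1,P4,P5] Q2=[]
t=19-20: P3@Q0 runs 1, rem=7, I/O yield, promote→Q0. Q0=[P3] Q1=[P1,P4,P5] Q2=[]
t=20-21: P3@Q0 runs 1, rem=6, I/O yield, promote→Q0. Q0=[P3] Q1=[P1,P4,P5] Q2=[]
t=21-22: P3@Q0 runs 1, rem=5, I/O yield, promote→Q0. Q0=[P3] Q1=[P1,P4,P5] Q2=[]
t=22-23: P3@Q0 runs 1, rem=4, I/O yield, promote→Q0. Q0=[P3] Q1=[P1,P4,P5] Q2=[]
t=23-24: P3@Q0 runs 1, rem=3, I/O yield, promote→Q0. Q0=[P3] Q1=[P1,P4,P5] Q2=[]
t=24-25: P3@Q0 runs 1, rem=2, I/O yield, promote→Q0. Q0=[P3] Q1=[P1,P4,P5] Q2=[]
t=25-26: P3@Q0 runs 1, rem=1, I/O yield, promote→Q0. Q0=[P3] Q1=[P1,P4,P5] Q2=[]
t=26-27: P3@Q0 runs 1, rem=0, completes. Q0=[] Q1=[P1,P4,P5] Q2=[]
t=27-32: P1@Q1 runs 5, rem=3, quantum used, demote→Q2. Q0=[] Q1=[P4,P5] Q2=[P1]
t=32-37: P4@Q1 runs 5, rem=6, quantum used, demote→Q2. Q0=[] Q1=[P5] Q2=[P1,P4]
t=37-42: P5@Q1 runs 5, rem=2, quantum used, demote→Q2. Q0=[] Q1=[] Q2=[P1,P4,P5]
t=42-45: P1@Q2 runs 3, rem=0, completes. Q0=[] Q1=[] Q2=[P4,P5]
t=45-51: P4@Q2 runs 6, rem=0, completes. Q0=[] Q1=[] Q2=[P5]
t=51-53: P5@Q2 runs 2, rem=0, completes. Q0=[] Q1=[] Q2=[]

Answer: P2,P3,P1,P4,P5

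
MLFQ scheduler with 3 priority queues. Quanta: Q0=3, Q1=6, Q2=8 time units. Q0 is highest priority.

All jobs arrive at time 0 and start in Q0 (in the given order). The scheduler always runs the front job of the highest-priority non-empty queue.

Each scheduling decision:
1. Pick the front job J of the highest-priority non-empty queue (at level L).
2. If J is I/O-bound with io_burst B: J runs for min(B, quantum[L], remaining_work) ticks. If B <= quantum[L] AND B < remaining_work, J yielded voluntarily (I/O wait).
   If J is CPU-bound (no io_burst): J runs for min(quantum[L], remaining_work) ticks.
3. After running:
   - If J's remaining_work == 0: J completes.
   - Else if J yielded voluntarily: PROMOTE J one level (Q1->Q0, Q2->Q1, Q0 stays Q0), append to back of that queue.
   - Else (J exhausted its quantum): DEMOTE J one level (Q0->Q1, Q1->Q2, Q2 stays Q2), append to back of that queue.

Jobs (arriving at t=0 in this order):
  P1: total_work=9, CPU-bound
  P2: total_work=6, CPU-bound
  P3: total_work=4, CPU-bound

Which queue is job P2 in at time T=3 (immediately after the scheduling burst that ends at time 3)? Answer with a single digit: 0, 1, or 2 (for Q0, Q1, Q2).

t=0-3: P1@Q0 runs 3, rem=6, quantum used, demote→Q1. Q0=[P2,P3] Q1=[P1] Q2=[]
t=3-6: P2@Q0 runs 3, rem=3, quantum used, demote→Q1. Q0=[P3] Q1=[P1,P2] Q2=[]
t=6-9: P3@Q0 runs 3, rem=1, quantum used, demote→Q1. Q0=[] Q1=[P1,P2,P3] Q2=[]
t=9-15: P1@Q1 runs 6, rem=0, completes. Q0=[] Q1=[P2,P3] Q2=[]
t=15-18: P2@Q1 runs 3, rem=0, completes. Q0=[] Q1=[P3] Q2=[]
t=18-19: P3@Q1 runs 1, rem=0, completes. Q0=[] Q1=[] Q2=[]

Answer: 0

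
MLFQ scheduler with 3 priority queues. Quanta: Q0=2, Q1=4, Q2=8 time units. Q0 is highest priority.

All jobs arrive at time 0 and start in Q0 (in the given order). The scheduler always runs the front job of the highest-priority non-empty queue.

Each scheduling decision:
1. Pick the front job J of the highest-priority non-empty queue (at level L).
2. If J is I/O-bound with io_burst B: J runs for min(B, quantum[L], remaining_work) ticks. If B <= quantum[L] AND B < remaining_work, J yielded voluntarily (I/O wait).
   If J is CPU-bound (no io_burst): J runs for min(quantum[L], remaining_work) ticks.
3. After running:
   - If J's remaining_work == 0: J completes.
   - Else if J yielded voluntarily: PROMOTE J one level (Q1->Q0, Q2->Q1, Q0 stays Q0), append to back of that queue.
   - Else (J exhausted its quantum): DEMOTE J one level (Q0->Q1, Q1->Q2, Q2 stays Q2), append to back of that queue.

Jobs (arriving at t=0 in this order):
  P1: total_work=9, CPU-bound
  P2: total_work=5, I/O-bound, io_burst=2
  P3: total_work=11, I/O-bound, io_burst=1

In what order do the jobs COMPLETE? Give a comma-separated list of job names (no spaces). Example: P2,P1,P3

t=0-2: P1@Q0 runs 2, rem=7, quantum used, demote→Q1. Q0=[P2,P3] Q1=[P1] Q2=[]
t=2-4: P2@Q0 runs 2, rem=3, I/O yield, promote→Q0. Q0=[P3,P2] Q1=[P1] Q2=[]
t=4-5: P3@Q0 runs 1, rem=10, I/O yield, promote→Q0. Q0=[P2,P3] Q1=[P1] Q2=[]
t=5-7: P2@Q0 runs 2, rem=1, I/O yield, promote→Q0. Q0=[P3,P2] Q1=[P1] Q2=[]
t=7-8: P3@Q0 runs 1, rem=9, I/O yield, promote→Q0. Q0=[P2,P3] Q1=[P1] Q2=[]
t=8-9: P2@Q0 runs 1, rem=0, completes. Q0=[P3] Q1=[P1] Q2=[]
t=9-10: P3@Q0 runs 1, rem=8, I/O yield, promote→Q0. Q0=[P3] Q1=[P1] Q2=[]
t=10-11: P3@Q0 runs 1, rem=7, I/O yield, promote→Q0. Q0=[P3] Q1=[P1] Q2=[]
t=11-12: P3@Q0 runs 1, rem=6, I/O yield, promote→Q0. Q0=[P3] Q1=[P1] Q2=[]
t=12-13: P3@Q0 runs 1, rem=5, I/O yield, promote→Q0. Q0=[P3] Q1=[P1] Q2=[]
t=13-14: P3@Q0 runs 1, rem=4, I/O yield, promote→Q0. Q0=[P3] Q1=[P1] Q2=[]
t=14-15: P3@Q0 runs 1, rem=3, I/O yield, promote→Q0. Q0=[P3] Q1=[P1] Q2=[]
t=15-16: P3@Q0 runs 1, rem=2, I/O yield, promote→Q0. Q0=[P3] Q1=[P1] Q2=[]
t=16-17: P3@Q0 runs 1, rem=1, I/O yield, promote→Q0. Q0=[P3] Q1=[P1] Q2=[]
t=17-18: P3@Q0 runs 1, rem=0, completes. Q0=[] Q1=[P1] Q2=[]
t=18-22: P1@Q1 runs 4, rem=3, quantum used, demote→Q2. Q0=[] Q1=[] Q2=[P1]
t=22-25: P1@Q2 runs 3, rem=0, completes. Q0=[] Q1=[] Q2=[]

Answer: P2,P3,P1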